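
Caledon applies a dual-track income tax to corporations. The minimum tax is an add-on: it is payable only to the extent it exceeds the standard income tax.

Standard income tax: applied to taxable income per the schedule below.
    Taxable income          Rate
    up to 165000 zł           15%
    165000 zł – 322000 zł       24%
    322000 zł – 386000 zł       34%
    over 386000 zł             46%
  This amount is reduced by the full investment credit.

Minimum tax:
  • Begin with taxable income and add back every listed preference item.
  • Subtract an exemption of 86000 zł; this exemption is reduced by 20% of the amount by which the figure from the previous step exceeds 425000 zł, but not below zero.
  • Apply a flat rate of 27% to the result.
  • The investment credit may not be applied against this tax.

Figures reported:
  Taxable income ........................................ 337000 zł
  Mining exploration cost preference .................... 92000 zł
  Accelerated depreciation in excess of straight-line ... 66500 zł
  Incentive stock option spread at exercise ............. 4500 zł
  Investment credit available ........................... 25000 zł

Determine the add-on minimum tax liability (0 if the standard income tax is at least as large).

73300 zł

Minimum tax:
  Adjusted income: 337000 zł + 92000 zł + 66500 zł + 4500 zł = 500000 zł
  Exemption: 86000 zł − 20% × (500000 zł − 425000 zł) = 86000 zł − 15000 zł = 71000 zł
  Base: 500000 zł − 71000 zł = 429000 zł
  429000 zł × 27% = 115830 zł

Standard income tax:
  165000 zł × 15% = 24750 zł
  157000 zł × 24% = 37680 zł
  15000 zł × 34% = 5100 zł
  → 67530 zł
  Less investment credit 25000 zł → 42530 zł

Excess of minimum tax over standard income tax: 115830 zł − 42530 zł = 73300 zł.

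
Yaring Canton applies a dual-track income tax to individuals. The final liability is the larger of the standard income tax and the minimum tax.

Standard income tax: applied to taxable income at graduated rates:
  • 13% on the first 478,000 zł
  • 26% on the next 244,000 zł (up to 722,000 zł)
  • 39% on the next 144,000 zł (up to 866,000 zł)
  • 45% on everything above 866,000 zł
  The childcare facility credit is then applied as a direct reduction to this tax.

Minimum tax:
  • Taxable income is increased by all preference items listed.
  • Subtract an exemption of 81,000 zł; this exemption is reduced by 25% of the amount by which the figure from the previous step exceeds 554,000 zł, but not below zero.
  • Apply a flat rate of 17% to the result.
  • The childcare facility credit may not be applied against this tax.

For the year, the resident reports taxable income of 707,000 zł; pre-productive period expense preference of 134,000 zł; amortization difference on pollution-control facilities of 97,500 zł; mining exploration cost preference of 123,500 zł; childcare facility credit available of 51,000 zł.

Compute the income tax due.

Minimum tax:
  Adjusted income: 707,000 zł + 134,000 zł + 97,500 zł + 123,500 zł = 1,062,000 zł
  Exemption: 25% × (1,062,000 zł − 554,000 zł) = 127,000 zł ≥ 81,000 zł, so the exemption is fully phased out
  Base: 1,062,000 zł − 0 zł = 1,062,000 zł
  1,062,000 zł × 17% = 180,540 zł

Standard income tax:
  478,000 zł × 13% = 62,140 zł
  229,000 zł × 26% = 59,540 zł
  → 121,680 zł
  Less childcare facility credit 51,000 zł → 70,680 zł

180,540 zł > 70,680 zł, so the minimum tax is the binding amount.

180,540 zł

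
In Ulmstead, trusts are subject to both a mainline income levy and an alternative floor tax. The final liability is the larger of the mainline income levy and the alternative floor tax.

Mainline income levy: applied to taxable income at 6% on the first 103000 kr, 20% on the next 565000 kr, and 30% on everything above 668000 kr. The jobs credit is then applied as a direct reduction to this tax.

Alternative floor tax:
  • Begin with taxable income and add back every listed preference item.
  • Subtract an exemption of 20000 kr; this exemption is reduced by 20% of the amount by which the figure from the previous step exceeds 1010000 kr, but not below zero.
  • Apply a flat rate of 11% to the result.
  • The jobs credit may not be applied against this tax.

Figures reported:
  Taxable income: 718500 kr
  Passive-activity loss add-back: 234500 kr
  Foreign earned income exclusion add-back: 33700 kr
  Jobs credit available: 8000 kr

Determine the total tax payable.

Alternative floor tax:
  Adjusted income: 718500 kr + 234500 kr + 33700 kr = 986700 kr
  Exemption: 986700 kr ≤ 1010000 kr, so full 20000 kr applies
  Base: 986700 kr − 20000 kr = 966700 kr
  966700 kr × 11% = 106337 kr

Mainline income levy:
  103000 kr × 6% = 6180 kr
  565000 kr × 20% = 113000 kr
  50500 kr × 30% = 15150 kr
  → 134330 kr
  Less jobs credit 8000 kr → 126330 kr

126330 kr > 106337 kr, so the mainline income levy governs.

126330 kr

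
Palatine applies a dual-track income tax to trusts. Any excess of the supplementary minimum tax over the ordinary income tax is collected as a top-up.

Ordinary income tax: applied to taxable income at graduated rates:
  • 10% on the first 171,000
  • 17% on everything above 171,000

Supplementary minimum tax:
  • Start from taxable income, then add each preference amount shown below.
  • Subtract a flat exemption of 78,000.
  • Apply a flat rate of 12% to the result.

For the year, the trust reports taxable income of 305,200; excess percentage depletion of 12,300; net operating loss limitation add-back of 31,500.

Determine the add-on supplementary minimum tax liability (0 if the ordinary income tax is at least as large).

0

Ordinary income tax:
  171,000 × 10% = 17,100
  134,200 × 17% = 22,814
  → 39,914

Supplementary minimum tax:
  Adjusted income: 305,200 + 12,300 + 31,500 = 349,000
  Less exemption 78,000 → base 271,000
  271,000 × 12% = 32,520

32,520 ≤ 39,914, so no add-on is due.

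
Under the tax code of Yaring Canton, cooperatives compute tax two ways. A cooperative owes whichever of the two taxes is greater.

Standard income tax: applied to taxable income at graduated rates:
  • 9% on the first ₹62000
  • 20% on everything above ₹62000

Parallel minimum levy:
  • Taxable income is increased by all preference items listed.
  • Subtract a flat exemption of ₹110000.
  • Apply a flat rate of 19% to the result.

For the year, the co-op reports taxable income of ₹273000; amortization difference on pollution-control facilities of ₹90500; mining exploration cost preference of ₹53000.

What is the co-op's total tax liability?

Standard income tax:
  ₹62000 × 9% = ₹5580
  ₹211000 × 20% = ₹42200
  → ₹47780

Parallel minimum levy:
  Adjusted income: ₹273000 + ₹90500 + ₹53000 = ₹416500
  Less exemption ₹110000 → base ₹306500
  ₹306500 × 19% = ₹58235

₹58235 > ₹47780, so the parallel minimum levy is the binding amount.

₹58235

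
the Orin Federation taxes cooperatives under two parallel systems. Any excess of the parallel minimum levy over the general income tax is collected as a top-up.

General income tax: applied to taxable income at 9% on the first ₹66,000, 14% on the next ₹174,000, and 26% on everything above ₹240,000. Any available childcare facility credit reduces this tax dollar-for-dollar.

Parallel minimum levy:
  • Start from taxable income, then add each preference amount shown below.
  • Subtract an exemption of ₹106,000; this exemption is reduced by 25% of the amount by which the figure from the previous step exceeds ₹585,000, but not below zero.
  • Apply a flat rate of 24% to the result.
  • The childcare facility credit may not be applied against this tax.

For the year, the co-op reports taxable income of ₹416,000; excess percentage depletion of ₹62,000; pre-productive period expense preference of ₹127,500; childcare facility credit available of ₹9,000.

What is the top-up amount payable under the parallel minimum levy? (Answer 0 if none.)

General income tax:
  ₹66,000 × 9% = ₹5,940
  ₹174,000 × 14% = ₹24,360
  ₹176,000 × 26% = ₹45,760
  → ₹76,060
  Less childcare facility credit ₹9,000 → ₹67,060

Parallel minimum levy:
  Adjusted income: ₹416,000 + ₹62,000 + ₹127,500 = ₹605,500
  Exemption: ₹106,000 − 25% × (₹605,500 − ₹585,000) = ₹106,000 − ₹5,125 = ₹100,875
  Base: ₹605,500 − ₹100,875 = ₹504,625
  ₹504,625 × 24% = ₹121,110

Excess of parallel minimum levy over general income tax: ₹121,110 − ₹67,060 = ₹54,050.

₹54,050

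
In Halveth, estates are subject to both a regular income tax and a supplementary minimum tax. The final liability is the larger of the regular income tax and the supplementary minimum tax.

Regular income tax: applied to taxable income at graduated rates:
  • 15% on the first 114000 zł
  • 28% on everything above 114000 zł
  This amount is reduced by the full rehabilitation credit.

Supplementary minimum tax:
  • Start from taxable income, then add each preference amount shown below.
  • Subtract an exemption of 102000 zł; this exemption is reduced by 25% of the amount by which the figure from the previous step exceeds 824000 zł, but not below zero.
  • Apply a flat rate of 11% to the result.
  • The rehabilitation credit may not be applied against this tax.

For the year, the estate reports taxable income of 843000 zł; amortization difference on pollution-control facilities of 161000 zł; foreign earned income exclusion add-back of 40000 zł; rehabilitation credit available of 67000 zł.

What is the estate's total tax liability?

154220 zł

Supplementary minimum tax:
  Adjusted income: 843000 zł + 161000 zł + 40000 zł = 1044000 zł
  Exemption: 102000 zł − 25% × (1044000 zł − 824000 zł) = 102000 zł − 55000 zł = 47000 zł
  Base: 1044000 zł − 47000 zł = 997000 zł
  997000 zł × 11% = 109670 zł

Regular income tax:
  114000 zł × 15% = 17100 zł
  729000 zł × 28% = 204120 zł
  → 221220 zł
  Less rehabilitation credit 67000 zł → 154220 zł

154220 zł > 109670 zł, so the regular income tax governs.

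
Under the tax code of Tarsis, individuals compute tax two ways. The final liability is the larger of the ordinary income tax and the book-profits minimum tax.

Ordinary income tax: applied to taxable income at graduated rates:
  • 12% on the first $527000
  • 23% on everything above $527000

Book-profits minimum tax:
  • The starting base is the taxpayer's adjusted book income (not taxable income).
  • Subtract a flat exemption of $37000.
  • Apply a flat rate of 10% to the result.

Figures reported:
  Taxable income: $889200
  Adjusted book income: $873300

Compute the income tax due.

$146546

Book-profits minimum tax:
  Base (adjusted book income): $873300
  Less exemption $37000 → base $836300
  $836300 × 10% = $83630

Ordinary income tax:
  $527000 × 12% = $63240
  $362200 × 23% = $83306
  → $146546

$146546 > $83630, so the ordinary income tax governs.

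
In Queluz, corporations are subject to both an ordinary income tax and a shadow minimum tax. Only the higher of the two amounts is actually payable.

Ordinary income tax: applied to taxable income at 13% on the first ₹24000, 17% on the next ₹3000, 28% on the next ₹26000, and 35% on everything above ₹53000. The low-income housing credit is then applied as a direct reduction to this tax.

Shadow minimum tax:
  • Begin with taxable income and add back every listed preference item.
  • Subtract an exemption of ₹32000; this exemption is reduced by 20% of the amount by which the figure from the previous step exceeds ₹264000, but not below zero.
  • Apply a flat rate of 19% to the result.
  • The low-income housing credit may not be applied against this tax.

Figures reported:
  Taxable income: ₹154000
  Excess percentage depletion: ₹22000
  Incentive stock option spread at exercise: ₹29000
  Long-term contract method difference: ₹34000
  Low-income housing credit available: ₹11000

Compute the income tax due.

Ordinary income tax:
  ₹24000 × 13% = ₹3120
  ₹3000 × 17% = ₹510
  ₹26000 × 28% = ₹7280
  ₹101000 × 35% = ₹35350
  → ₹46260
  Less low-income housing credit ₹11000 → ₹35260

Shadow minimum tax:
  Adjusted income: ₹154000 + ₹22000 + ₹29000 + ₹34000 = ₹239000
  Exemption: ₹239000 ≤ ₹264000, so full ₹32000 applies
  Base: ₹239000 − ₹32000 = ₹207000
  ₹207000 × 19% = ₹39330

₹39330 > ₹35260, so the shadow minimum tax is the binding amount.

₹39330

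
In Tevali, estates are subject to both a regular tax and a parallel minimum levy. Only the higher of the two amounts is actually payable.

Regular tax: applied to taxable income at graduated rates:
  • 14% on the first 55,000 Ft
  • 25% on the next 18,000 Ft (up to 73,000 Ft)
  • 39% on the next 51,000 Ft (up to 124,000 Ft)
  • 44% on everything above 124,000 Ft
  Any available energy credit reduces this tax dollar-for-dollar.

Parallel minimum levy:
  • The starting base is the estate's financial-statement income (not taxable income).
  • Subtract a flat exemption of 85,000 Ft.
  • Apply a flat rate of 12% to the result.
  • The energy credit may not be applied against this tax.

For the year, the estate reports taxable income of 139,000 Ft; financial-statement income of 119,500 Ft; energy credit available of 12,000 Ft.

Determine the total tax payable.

Parallel minimum levy:
  Base (financial-statement income): 119,500 Ft
  Less exemption 85,000 Ft → base 34,500 Ft
  34,500 Ft × 12% = 4,140 Ft

Regular tax:
  55,000 Ft × 14% = 7,700 Ft
  18,000 Ft × 25% = 4,500 Ft
  51,000 Ft × 39% = 19,890 Ft
  15,000 Ft × 44% = 6,600 Ft
  → 38,690 Ft
  Less energy credit 12,000 Ft → 26,690 Ft

26,690 Ft > 4,140 Ft, so the regular tax governs.

26,690 Ft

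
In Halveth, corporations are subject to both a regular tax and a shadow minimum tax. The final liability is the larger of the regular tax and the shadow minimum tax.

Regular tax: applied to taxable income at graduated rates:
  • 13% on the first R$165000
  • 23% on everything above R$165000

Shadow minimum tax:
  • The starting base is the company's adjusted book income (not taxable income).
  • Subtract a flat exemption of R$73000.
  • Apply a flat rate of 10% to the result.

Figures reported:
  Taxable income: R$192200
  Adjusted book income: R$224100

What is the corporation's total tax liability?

Shadow minimum tax:
  Base (adjusted book income): R$224100
  Less exemption R$73000 → base R$151100
  R$151100 × 10% = R$15110

Regular tax:
  R$165000 × 13% = R$21450
  R$27200 × 23% = R$6256
  → R$27706

R$27706 > R$15110, so the regular tax governs.

R$27706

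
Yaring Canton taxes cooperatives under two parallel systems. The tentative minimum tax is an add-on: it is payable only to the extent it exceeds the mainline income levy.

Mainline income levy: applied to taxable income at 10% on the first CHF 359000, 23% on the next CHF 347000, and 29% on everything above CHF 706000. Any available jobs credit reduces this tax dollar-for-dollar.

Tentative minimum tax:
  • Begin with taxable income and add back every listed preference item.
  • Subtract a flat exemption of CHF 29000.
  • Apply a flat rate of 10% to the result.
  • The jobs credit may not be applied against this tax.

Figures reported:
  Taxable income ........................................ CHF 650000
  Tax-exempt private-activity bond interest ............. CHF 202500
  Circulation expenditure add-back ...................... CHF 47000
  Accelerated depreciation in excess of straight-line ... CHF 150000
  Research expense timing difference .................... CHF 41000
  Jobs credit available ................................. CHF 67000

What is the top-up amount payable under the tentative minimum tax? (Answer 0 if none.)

CHF 70320

Mainline income levy:
  CHF 359000 × 10% = CHF 35900
  CHF 291000 × 23% = CHF 66930
  → CHF 102830
  Less jobs credit CHF 67000 → CHF 35830

Tentative minimum tax:
  Adjusted income: CHF 650000 + CHF 202500 + CHF 47000 + CHF 150000 + CHF 41000 = CHF 1090500
  Less exemption CHF 29000 → base CHF 1061500
  CHF 1061500 × 10% = CHF 106150

Excess of tentative minimum tax over mainline income levy: CHF 106150 − CHF 35830 = CHF 70320.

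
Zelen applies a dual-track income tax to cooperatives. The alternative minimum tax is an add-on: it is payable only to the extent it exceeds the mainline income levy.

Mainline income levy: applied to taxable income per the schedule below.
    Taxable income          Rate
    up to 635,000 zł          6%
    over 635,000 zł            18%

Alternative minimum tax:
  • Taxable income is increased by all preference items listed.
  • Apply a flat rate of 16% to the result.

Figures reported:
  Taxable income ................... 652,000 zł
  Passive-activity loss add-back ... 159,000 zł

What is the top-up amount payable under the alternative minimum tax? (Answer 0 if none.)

Alternative minimum tax:
  Adjusted income: 652,000 zł + 159,000 zł = 811,000 zł
  811,000 zł × 16% = 129,760 zł

Mainline income levy:
  635,000 zł × 6% = 38,100 zł
  17,000 zł × 18% = 3,060 zł
  → 41,160 zł

Excess of alternative minimum tax over mainline income levy: 129,760 zł − 41,160 zł = 88,600 zł.

88,600 zł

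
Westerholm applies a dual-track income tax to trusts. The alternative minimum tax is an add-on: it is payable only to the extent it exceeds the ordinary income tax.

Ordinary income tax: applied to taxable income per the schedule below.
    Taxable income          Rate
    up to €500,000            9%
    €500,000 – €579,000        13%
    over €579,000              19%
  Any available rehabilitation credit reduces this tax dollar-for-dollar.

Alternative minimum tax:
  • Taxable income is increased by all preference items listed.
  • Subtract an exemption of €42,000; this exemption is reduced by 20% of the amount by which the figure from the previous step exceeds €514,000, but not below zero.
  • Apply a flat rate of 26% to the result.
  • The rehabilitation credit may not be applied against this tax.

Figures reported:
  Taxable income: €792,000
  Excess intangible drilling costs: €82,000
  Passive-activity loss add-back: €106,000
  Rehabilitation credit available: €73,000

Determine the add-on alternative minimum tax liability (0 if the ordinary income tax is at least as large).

Alternative minimum tax:
  Adjusted income: €792,000 + €82,000 + €106,000 = €980,000
  Exemption: 20% × (€980,000 − €514,000) = €93,200 ≥ €42,000, so the exemption is fully phased out
  Base: €980,000 − €0 = €980,000
  €980,000 × 26% = €254,800

Ordinary income tax:
  €500,000 × 9% = €45,000
  €79,000 × 13% = €10,270
  €213,000 × 19% = €40,470
  → €95,740
  Less rehabilitation credit €73,000 → €22,740

Excess of alternative minimum tax over ordinary income tax: €254,800 − €22,740 = €232,060.

€232,060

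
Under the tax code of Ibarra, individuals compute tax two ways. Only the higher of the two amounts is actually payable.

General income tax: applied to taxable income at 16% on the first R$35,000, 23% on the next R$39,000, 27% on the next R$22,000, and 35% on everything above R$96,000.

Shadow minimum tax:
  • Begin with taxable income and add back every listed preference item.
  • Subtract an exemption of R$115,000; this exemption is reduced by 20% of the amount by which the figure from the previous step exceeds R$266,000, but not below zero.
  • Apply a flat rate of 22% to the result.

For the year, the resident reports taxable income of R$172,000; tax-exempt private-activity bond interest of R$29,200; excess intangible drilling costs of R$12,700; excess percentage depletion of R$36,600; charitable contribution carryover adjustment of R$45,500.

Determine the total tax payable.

R$47,110

Shadow minimum tax:
  Adjusted income: R$172,000 + R$29,200 + R$12,700 + R$36,600 + R$45,500 = R$296,000
  Exemption: R$115,000 − 20% × (R$296,000 − R$266,000) = R$115,000 − R$6,000 = R$109,000
  Base: R$296,000 − R$109,000 = R$187,000
  R$187,000 × 22% = R$41,140

General income tax:
  R$35,000 × 16% = R$5,600
  R$39,000 × 23% = R$8,970
  R$22,000 × 27% = R$5,940
  R$76,000 × 35% = R$26,600
  → R$47,110

R$47,110 > R$41,140, so the general income tax governs.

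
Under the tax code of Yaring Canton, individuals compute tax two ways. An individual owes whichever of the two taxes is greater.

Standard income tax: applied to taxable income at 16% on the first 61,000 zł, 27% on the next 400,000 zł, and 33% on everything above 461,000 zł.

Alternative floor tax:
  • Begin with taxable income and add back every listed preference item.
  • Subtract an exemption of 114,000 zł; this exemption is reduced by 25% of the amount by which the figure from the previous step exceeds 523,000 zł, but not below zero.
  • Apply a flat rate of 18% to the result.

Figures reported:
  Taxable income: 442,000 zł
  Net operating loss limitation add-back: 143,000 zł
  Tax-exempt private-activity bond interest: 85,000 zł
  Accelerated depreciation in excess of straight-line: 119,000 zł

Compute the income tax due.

Alternative floor tax:
  Adjusted income: 442,000 zł + 143,000 zł + 85,000 zł + 119,000 zł = 789,000 zł
  Exemption: 114,000 zł − 25% × (789,000 zł − 523,000 zł) = 114,000 zł − 66,500 zł = 47,500 zł
  Base: 789,000 zł − 47,500 zł = 741,500 zł
  741,500 zł × 18% = 133,470 zł

Standard income tax:
  61,000 zł × 16% = 9,760 zł
  381,000 zł × 27% = 102,870 zł
  → 112,630 zł

133,470 zł > 112,630 zł, so the alternative floor tax is the binding amount.

133,470 zł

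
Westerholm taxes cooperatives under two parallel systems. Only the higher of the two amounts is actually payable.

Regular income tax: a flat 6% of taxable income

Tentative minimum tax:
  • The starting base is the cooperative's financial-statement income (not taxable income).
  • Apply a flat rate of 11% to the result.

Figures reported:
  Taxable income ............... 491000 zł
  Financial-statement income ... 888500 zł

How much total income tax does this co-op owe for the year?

Tentative minimum tax:
  Base (financial-statement income): 888500 zł
  888500 zł × 11% = 97735 zł

Regular income tax:
  491000 zł × 6% = 29460 zł

97735 zł > 29460 zł, so the tentative minimum tax is the binding amount.

97735 zł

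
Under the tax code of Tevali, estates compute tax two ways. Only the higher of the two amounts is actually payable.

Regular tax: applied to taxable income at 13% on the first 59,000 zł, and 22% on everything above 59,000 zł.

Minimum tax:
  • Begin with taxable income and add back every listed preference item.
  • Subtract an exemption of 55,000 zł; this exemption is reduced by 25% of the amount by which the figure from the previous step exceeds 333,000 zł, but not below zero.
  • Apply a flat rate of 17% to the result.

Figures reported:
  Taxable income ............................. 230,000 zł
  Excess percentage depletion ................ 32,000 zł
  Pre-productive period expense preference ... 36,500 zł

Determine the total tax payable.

Regular tax:
  59,000 zł × 13% = 7,670 zł
  171,000 zł × 22% = 37,620 zł
  → 45,290 zł

Minimum tax:
  Adjusted income: 230,000 zł + 32,000 zł + 36,500 zł = 298,500 zł
  Exemption: 298,500 zł ≤ 333,000 zł, so full 55,000 zł applies
  Base: 298,500 zł − 55,000 zł = 243,500 zł
  243,500 zł × 17% = 41,395 zł

45,290 zł > 41,395 zł, so the regular tax governs.

45,290 zł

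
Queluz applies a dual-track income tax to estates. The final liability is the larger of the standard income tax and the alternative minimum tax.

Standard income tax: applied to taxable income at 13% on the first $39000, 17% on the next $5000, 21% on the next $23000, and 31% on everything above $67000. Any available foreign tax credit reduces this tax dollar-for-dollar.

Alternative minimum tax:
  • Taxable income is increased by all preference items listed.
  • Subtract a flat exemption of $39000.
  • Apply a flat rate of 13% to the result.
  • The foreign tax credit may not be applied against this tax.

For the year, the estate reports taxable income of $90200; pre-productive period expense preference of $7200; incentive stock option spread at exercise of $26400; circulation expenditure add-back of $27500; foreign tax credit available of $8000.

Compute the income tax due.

Standard income tax:
  $39000 × 13% = $5070
  $5000 × 17% = $850
  $23000 × 21% = $4830
  $23200 × 31% = $7192
  → $17942
  Less foreign tax credit $8000 → $9942

Alternative minimum tax:
  Adjusted income: $90200 + $7200 + $26400 + $27500 = $151300
  Less exemption $39000 → base $112300
  $112300 × 13% = $14599

$14599 > $9942, so the alternative minimum tax is the binding amount.

$14599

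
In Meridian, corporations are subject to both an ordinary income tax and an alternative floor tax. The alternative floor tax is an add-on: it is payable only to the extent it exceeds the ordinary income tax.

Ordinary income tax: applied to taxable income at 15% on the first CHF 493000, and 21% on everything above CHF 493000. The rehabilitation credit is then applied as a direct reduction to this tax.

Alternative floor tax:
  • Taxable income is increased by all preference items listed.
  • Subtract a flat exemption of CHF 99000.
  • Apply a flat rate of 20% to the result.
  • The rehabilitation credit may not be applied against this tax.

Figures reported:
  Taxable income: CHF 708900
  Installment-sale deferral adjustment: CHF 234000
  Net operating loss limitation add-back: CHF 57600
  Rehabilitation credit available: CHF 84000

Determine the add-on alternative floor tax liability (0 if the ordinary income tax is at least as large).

CHF 145011

Alternative floor tax:
  Adjusted income: CHF 708900 + CHF 234000 + CHF 57600 = CHF 1000500
  Less exemption CHF 99000 → base CHF 901500
  CHF 901500 × 20% = CHF 180300

Ordinary income tax:
  CHF 493000 × 15% = CHF 73950
  CHF 215900 × 21% = CHF 45339
  → CHF 119289
  Less rehabilitation credit CHF 84000 → CHF 35289

Excess of alternative floor tax over ordinary income tax: CHF 180300 − CHF 35289 = CHF 145011.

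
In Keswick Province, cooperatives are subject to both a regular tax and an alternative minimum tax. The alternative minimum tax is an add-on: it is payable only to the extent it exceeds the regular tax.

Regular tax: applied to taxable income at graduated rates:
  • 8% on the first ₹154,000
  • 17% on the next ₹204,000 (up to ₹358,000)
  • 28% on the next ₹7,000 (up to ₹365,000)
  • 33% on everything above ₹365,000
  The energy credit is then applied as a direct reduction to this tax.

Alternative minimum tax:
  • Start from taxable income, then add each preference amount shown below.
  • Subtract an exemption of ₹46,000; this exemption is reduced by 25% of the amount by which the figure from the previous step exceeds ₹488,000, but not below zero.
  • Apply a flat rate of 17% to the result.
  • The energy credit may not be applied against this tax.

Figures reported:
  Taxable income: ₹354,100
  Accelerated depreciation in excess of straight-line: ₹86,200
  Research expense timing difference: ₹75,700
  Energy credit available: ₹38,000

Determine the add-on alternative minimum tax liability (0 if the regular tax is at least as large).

Alternative minimum tax:
  Adjusted income: ₹354,100 + ₹86,200 + ₹75,700 = ₹516,000
  Exemption: ₹46,000 − 25% × (₹516,000 − ₹488,000) = ₹46,000 − ₹7,000 = ₹39,000
  Base: ₹516,000 − ₹39,000 = ₹477,000
  ₹477,000 × 17% = ₹81,090

Regular tax:
  ₹154,000 × 8% = ₹12,320
  ₹200,100 × 17% = ₹34,017
  → ₹46,337
  Less energy credit ₹38,000 → ₹8,337

Excess of alternative minimum tax over regular tax: ₹81,090 − ₹8,337 = ₹72,753.

₹72,753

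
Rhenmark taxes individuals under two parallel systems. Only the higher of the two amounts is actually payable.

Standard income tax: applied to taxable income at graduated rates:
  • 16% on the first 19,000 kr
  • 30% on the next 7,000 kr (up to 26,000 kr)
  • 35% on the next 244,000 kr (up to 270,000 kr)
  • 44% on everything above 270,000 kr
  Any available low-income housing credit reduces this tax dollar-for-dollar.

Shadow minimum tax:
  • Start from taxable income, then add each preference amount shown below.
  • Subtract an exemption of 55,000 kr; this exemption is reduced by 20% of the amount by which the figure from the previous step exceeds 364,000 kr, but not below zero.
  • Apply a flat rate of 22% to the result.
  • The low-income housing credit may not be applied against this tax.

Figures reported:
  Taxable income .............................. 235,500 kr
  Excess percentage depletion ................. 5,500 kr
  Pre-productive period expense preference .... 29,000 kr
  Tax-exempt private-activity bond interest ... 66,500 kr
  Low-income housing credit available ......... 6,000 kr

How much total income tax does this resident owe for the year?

Shadow minimum tax:
  Adjusted income: 235,500 kr + 5,500 kr + 29,000 kr + 66,500 kr = 336,500 kr
  Exemption: 336,500 kr ≤ 364,000 kr, so full 55,000 kr applies
  Base: 336,500 kr − 55,000 kr = 281,500 kr
  281,500 kr × 22% = 61,930 kr

Standard income tax:
  19,000 kr × 16% = 3,040 kr
  7,000 kr × 30% = 2,100 kr
  209,500 kr × 35% = 73,325 kr
  → 78,465 kr
  Less low-income housing credit 6,000 kr → 72,465 kr

72,465 kr > 61,930 kr, so the standard income tax governs.

72,465 kr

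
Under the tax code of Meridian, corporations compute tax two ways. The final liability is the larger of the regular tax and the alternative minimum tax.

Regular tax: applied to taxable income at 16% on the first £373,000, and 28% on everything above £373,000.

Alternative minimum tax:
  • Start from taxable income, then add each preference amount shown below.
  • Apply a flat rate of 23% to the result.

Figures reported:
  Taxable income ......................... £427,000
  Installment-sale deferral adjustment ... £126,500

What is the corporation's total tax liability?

£127,305

Alternative minimum tax:
  Adjusted income: £427,000 + £126,500 = £553,500
  £553,500 × 23% = £127,305

Regular tax:
  £373,000 × 16% = £59,680
  £54,000 × 28% = £15,120
  → £74,800

£127,305 > £74,800, so the alternative minimum tax is the binding amount.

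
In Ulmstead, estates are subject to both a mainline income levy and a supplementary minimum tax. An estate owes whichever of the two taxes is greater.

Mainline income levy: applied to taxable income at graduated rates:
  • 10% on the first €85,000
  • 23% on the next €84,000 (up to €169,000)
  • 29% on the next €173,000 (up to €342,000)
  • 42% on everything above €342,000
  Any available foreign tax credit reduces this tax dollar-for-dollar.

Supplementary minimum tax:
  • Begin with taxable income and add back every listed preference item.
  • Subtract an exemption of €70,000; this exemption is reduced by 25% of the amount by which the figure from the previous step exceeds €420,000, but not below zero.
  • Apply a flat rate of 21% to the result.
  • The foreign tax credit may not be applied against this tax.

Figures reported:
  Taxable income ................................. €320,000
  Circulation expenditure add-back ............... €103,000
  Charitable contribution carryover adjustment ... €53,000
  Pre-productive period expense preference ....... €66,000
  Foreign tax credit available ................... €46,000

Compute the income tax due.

Mainline income levy:
  €85,000 × 10% = €8,500
  €84,000 × 23% = €19,320
  €151,000 × 29% = €43,790
  → €71,610
  Less foreign tax credit €46,000 → €25,610

Supplementary minimum tax:
  Adjusted income: €320,000 + €103,000 + €53,000 + €66,000 = €542,000
  Exemption: €70,000 − 25% × (€542,000 − €420,000) = €70,000 − €30,500 = €39,500
  Base: €542,000 − €39,500 = €502,500
  €502,500 × 21% = €105,525

€105,525 > €25,610, so the supplementary minimum tax is the binding amount.

€105,525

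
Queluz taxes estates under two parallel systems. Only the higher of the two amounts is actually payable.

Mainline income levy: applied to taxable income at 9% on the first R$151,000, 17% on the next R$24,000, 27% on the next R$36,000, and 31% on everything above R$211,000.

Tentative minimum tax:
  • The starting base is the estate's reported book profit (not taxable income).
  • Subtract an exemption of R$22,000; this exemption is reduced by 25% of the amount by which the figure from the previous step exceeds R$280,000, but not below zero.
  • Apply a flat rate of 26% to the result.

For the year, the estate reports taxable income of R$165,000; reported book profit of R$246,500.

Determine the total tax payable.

Tentative minimum tax:
  Base (reported book profit): R$246,500
  Exemption: R$246,500 ≤ R$280,000, so full R$22,000 applies
  Base: R$246,500 − R$22,000 = R$224,500
  R$224,500 × 26% = R$58,370

Mainline income levy:
  R$151,000 × 9% = R$13,590
  R$14,000 × 17% = R$2,380
  → R$15,970

R$58,370 > R$15,970, so the tentative minimum tax is the binding amount.

R$58,370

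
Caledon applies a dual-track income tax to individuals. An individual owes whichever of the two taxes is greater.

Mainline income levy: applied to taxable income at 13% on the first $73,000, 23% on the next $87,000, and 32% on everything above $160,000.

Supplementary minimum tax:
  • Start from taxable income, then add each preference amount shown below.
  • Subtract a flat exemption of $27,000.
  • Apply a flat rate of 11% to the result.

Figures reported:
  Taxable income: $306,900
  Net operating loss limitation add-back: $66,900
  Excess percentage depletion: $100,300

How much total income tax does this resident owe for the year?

Mainline income levy:
  $73,000 × 13% = $9,490
  $87,000 × 23% = $20,010
  $146,900 × 32% = $47,008
  → $76,508

Supplementary minimum tax:
  Adjusted income: $306,900 + $66,900 + $100,300 = $474,100
  Less exemption $27,000 → base $447,100
  $447,100 × 11% = $49,181

$76,508 > $49,181, so the mainline income levy governs.

$76,508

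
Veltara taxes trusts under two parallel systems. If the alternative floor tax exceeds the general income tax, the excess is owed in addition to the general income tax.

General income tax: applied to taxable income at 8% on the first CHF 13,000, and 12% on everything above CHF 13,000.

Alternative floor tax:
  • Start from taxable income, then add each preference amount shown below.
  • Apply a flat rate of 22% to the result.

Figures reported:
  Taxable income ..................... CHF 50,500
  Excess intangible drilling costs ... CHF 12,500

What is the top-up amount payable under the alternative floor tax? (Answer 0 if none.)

General income tax:
  CHF 13,000 × 8% = CHF 1,040
  CHF 37,500 × 12% = CHF 4,500
  → CHF 5,540

Alternative floor tax:
  Adjusted income: CHF 50,500 + CHF 12,500 = CHF 63,000
  CHF 63,000 × 22% = CHF 13,860

Excess of alternative floor tax over general income tax: CHF 13,860 − CHF 5,540 = CHF 8,320.

CHF 8,320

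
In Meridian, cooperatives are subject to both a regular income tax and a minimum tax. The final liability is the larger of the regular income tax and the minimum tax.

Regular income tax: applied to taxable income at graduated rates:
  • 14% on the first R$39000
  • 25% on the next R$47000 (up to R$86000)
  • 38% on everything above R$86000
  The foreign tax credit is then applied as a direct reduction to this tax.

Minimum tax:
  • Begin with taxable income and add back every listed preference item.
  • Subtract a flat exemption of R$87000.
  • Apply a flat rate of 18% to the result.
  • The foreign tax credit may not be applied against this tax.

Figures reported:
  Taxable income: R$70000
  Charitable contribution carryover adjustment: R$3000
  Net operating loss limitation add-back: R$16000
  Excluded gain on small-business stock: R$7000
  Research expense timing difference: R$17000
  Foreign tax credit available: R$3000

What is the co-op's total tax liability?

Regular income tax:
  R$39000 × 14% = R$5460
  R$31000 × 25% = R$7750
  → R$13210
  Less foreign tax credit R$3000 → R$10210

Minimum tax:
  Adjusted income: R$70000 + R$3000 + R$16000 + R$7000 + R$17000 = R$113000
  Less exemption R$87000 → base R$26000
  R$26000 × 18% = R$4680

R$10210 > R$4680, so the regular income tax governs.

R$10210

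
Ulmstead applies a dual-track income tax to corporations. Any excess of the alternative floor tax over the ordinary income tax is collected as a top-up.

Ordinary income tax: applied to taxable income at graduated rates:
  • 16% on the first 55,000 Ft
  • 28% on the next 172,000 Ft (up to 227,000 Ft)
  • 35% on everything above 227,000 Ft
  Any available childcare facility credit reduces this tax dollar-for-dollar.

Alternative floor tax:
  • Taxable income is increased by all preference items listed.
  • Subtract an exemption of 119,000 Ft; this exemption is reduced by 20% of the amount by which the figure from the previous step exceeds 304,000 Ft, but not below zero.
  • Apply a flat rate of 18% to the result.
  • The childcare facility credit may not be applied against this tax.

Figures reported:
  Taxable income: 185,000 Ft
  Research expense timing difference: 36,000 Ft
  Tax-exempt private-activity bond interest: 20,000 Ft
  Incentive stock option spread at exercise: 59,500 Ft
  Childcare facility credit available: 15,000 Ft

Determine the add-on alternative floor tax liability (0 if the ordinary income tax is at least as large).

2,470 Ft

Alternative floor tax:
  Adjusted income: 185,000 Ft + 36,000 Ft + 20,000 Ft + 59,500 Ft = 300,500 Ft
  Exemption: 300,500 Ft ≤ 304,000 Ft, so full 119,000 Ft applies
  Base: 300,500 Ft − 119,000 Ft = 181,500 Ft
  181,500 Ft × 18% = 32,670 Ft

Ordinary income tax:
  55,000 Ft × 16% = 8,800 Ft
  130,000 Ft × 28% = 36,400 Ft
  → 45,200 Ft
  Less childcare facility credit 15,000 Ft → 30,200 Ft

Excess of alternative floor tax over ordinary income tax: 32,670 Ft − 30,200 Ft = 2,470 Ft.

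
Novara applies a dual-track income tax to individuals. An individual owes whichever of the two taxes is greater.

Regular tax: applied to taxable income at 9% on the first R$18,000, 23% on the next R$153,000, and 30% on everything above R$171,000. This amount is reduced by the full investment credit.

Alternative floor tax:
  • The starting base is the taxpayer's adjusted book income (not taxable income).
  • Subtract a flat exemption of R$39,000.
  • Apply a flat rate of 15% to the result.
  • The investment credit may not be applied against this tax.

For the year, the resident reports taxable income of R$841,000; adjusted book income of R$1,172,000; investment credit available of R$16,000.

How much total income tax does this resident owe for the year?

Regular tax:
  R$18,000 × 9% = R$1,620
  R$153,000 × 23% = R$35,190
  R$670,000 × 30% = R$201,000
  → R$237,810
  Less investment credit R$16,000 → R$221,810

Alternative floor tax:
  Base (adjusted book income): R$1,172,000
  Less exemption R$39,000 → base R$1,133,000
  R$1,133,000 × 15% = R$169,950

R$221,810 > R$169,950, so the regular tax governs.

R$221,810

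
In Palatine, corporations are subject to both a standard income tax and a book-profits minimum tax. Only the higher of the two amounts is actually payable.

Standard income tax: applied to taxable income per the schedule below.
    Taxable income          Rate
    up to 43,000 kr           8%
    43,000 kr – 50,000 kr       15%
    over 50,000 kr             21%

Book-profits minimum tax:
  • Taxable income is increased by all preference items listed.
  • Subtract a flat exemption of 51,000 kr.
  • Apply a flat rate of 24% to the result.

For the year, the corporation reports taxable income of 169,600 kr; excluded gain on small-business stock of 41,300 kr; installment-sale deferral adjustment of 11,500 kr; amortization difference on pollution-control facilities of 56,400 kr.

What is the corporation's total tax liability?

54,672 kr

Book-profits minimum tax:
  Adjusted income: 169,600 kr + 41,300 kr + 11,500 kr + 56,400 kr = 278,800 kr
  Less exemption 51,000 kr → base 227,800 kr
  227,800 kr × 24% = 54,672 kr

Standard income tax:
  43,000 kr × 8% = 3,440 kr
  7,000 kr × 15% = 1,050 kr
  119,600 kr × 21% = 25,116 kr
  → 29,606 kr

54,672 kr > 29,606 kr, so the book-profits minimum tax is the binding amount.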